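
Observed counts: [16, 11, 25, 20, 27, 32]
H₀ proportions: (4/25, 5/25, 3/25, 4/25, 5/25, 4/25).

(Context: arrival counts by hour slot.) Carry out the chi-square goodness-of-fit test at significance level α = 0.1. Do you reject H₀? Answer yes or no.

n = 131; E_i = n·p_i = [20.96, 26.20, 15.72, 20.96, 26.20, 20.96]
χ² = (16−20.96)²/20.96 + (11−26.20)²/26.20 + (25−15.72)²/15.72 + (20−20.96)²/20.96 + (27−26.20)²/26.20 + (32−20.96)²/20.96 = 21.3537
df = 5
p-value (upper-tail) = 0.00069
At α=0.1: p < α → reject H₀

reject H₀: yes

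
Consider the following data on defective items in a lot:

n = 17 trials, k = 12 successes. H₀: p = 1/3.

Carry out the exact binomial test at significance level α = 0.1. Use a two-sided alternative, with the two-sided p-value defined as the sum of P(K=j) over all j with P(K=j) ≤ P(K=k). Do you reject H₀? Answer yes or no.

Exact binomial: n=17, k=12, p₀=1/3=0.3333
P(X=j) = C(n,j)·p₀^j·(1−p₀)^(n−j); p = Σ P(X=j) over j with P(X=j) ≤ P(X=12)
p-value (two-sided) = 0.00289
At α=0.1: p < α → reject H₀

reject H₀: yes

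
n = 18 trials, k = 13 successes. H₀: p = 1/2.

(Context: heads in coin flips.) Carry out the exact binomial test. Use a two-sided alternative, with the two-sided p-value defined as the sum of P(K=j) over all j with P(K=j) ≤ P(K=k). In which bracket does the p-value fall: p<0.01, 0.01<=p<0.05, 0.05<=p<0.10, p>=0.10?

p-value bracket: 0.05<=p<0.10

Exact binomial: n=18, k=13, p₀=1/2=0.5000
P(X=j) = C(n,j)·p₀^j·(1−p₀)^(n−j); p = Σ P(X=j) over j with P(X=j) ≤ P(X=13)
p-value (two-sided) = 0.09625
→ bracket: 0.05<=p<0.10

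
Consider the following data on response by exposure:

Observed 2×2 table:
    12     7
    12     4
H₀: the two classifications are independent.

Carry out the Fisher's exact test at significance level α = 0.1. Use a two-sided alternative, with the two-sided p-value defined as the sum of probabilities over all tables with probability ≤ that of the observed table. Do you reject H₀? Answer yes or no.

reject H₀: no

Margins: r₁=19, r₂=16, c₁=24, c₂=11, n=35
p_obs = C(19,12)·C(16,12)/C(35,24); sum pmf over tables with pmf ≤ p_obs
p-value (two-sided) = 0.49277
At α=0.1: p ≥ α → fail to reject H₀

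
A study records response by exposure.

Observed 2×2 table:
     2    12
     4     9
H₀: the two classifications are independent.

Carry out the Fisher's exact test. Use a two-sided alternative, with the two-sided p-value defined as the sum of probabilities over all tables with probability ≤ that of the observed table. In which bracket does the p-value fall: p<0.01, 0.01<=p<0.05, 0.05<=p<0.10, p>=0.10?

Margins: r₁=14, r₂=13, c₁=6, c₂=21, n=27
p_obs = C(14,2)·C(13,4)/C(27,6); sum pmf over tables with pmf ≤ p_obs
p-value (two-sided) = 0.38454
→ bracket: p>=0.10

p-value bracket: p>=0.10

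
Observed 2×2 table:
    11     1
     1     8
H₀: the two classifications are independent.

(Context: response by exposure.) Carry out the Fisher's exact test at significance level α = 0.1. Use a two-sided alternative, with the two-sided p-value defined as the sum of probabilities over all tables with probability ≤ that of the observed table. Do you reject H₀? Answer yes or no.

Margins: r₁=12, r₂=9, c₁=12, c₂=9, n=21
p_obs = C(12,11)·C(9,1)/C(21,12); sum pmf over tables with pmf ≤ p_obs
p-value (two-sided) = 0.00037
At α=0.1: p < α → reject H₀

reject H₀: yes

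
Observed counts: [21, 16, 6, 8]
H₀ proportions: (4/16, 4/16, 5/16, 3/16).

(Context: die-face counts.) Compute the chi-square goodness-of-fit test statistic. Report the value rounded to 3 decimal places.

test statistic = 12.618

n = 51; E_i = n·p_i = [12.75, 12.75, 15.94, 9.56]
χ² = (21−12.75)²/12.75 + (16−12.75)²/12.75 + (6−15.94)²/15.94 + (8−9.56)²/9.56 = 12.6183
df = 3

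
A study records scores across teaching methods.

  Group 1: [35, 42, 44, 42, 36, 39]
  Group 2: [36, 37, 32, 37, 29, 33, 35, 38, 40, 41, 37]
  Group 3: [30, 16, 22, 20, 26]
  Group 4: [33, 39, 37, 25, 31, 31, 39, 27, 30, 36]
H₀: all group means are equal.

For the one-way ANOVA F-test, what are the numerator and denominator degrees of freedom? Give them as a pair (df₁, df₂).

degrees of freedom = [3, 28]

k = 4 groups, N = 32 total
df = (k−1, N−k) = (4−1, 32−4) = (3, 28)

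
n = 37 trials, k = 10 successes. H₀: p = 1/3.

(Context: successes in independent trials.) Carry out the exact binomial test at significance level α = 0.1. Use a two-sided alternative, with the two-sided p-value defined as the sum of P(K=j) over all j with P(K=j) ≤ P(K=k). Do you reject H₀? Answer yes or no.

reject H₀: no

Exact binomial: n=37, k=10, p₀=1/3=0.3333
P(X=j) = C(n,j)·p₀^j·(1−p₀)^(n−j); p = Σ P(X=j) over j with P(X=j) ≤ P(X=10)
p-value (two-sided) = 0.48802
At α=0.1: p ≥ α → fail to reject H₀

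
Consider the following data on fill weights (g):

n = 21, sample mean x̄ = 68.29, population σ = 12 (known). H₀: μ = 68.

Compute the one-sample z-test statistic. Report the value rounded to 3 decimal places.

SE = σ/√n = 12/√21 = 2.6186
z = (x̄−μ₀)/SE = (68.29−68)/2.6186 = 0.1107

test statistic = 0.111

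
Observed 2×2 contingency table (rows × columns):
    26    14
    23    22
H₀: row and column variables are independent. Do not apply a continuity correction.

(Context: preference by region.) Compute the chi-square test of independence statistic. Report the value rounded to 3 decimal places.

test statistic = 1.673

Row totals [40, 45], col totals [49, 36], n=85
χ² = (26−23.06)²/23.06 + (14−16.94)²/16.94 + (23−25.94)²/25.94 + (22−19.06)²/19.06 = 1.6731
df = 1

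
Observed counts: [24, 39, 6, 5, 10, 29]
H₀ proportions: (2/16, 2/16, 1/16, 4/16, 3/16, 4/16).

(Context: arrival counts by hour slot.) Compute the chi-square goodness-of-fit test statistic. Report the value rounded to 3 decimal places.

test statistic = 75.932

n = 113; E_i = n·p_i = [14.12, 14.12, 7.06, 28.25, 21.19, 28.25]
χ² = (24−14.12)²/14.12 + (39−14.12)²/14.12 + (6−7.06)²/7.06 + (5−28.25)²/28.25 + (10−21.19)²/21.19 + (29−28.25)²/28.25 = 75.9322
df = 5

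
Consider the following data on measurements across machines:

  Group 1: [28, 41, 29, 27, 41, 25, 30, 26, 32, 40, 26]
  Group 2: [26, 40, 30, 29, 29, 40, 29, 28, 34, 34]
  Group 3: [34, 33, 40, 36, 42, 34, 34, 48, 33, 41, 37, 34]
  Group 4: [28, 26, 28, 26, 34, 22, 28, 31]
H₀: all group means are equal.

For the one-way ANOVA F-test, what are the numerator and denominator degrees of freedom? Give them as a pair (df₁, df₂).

k = 4 groups, N = 41 total
df = (k−1, N−k) = (4−1, 41−4) = (3, 37)

degrees of freedom = [3, 37]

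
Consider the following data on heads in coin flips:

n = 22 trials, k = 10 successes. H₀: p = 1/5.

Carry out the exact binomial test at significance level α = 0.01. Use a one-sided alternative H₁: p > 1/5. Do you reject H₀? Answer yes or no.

reject H₀: yes

Exact binomial: n=22, k=10, p₀=1/5=0.2000
P(X≥10) from Σ C(n,i)·p₀^i·(1−p₀)^(n−i)
p-value (one-sided, H₁ greater) = 0.00614
At α=0.01: p < α → reject H₀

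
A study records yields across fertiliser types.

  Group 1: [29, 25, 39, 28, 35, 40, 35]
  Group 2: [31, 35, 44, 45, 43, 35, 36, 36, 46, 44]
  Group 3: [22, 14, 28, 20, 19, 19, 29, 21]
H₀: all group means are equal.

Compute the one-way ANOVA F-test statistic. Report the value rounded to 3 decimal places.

test statistic = 25.321

Group means [33.00, 39.50, 21.50], grand mean 31.920
SSB = Σnᵢ(x̄ᵢ−x̄)² = 1451.340; SSW = ΣΣ(x−x̄ᵢ)² = 630.500
MSB = 1451.340/2 = 725.6700; MSW = 630.500/22 = 28.6591
F = MSB/MSW = 25.3208
df = (2, 22)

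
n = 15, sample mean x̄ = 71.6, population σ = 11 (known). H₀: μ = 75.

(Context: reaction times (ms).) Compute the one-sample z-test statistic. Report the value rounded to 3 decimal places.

test statistic = -1.197

SE = σ/√n = 11/√15 = 2.8402
z = (x̄−μ₀)/SE = (71.6−75)/2.8402 = -1.1971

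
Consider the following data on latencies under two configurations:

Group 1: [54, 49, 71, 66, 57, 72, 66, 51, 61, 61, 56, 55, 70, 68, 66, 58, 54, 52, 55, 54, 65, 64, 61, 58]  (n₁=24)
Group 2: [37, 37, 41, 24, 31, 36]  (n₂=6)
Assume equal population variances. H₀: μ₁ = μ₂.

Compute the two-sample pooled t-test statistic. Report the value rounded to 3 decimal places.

x̄₁=60.167, s₁=6.716, n₁=24
x̄₂=34.333, s₂=5.989, n₂=6
s_p² = [23·6.716² + 5·5.989²]/28 = 43.4524
SE = √(s_p²·(1/24+1/6)) = 3.0088
t = (60.167−34.333)/3.0088 = 8.5861
df = 28

test statistic = 8.586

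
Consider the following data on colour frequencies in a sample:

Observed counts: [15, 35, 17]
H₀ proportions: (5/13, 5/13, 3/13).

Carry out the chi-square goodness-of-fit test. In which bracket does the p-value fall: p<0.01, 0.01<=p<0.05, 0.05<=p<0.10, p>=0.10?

p-value bracket: 0.01<=p<0.05

n = 67; E_i = n·p_i = [25.77, 25.77, 15.46]
χ² = (15−25.77)²/25.77 + (35−25.77)²/25.77 + (17−15.46)²/15.46 = 7.9602
df = 2
p-value (upper-tail) = 0.01868
→ bracket: 0.01<=p<0.05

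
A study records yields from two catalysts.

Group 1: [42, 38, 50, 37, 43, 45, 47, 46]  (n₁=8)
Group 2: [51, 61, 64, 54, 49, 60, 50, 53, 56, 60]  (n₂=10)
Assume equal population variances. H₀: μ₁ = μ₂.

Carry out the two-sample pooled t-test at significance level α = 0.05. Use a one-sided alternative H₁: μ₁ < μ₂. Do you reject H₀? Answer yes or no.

reject H₀: yes

x̄₁=43.500, s₁=4.440, n₁=8
x̄₂=55.800, s₂=5.203, n₂=10
s_p² = [7·4.440² + 9·5.203²]/16 = 23.8500
SE = √(s_p²·(1/8+1/10)) = 2.3165
t = (43.500−55.800)/2.3165 = -5.3097
df = 16
p-value (one-sided, H₁ less) = 0.00004
At α=0.05: p < α → reject H₀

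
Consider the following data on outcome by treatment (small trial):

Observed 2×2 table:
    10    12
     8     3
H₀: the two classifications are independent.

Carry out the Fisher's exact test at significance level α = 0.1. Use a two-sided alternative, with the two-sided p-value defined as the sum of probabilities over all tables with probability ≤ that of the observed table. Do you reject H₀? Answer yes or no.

Margins: r₁=22, r₂=11, c₁=18, c₂=15, n=33
p_obs = C(22,10)·C(11,8)/C(33,18); sum pmf over tables with pmf ≤ p_obs
p-value (two-sided) = 0.26593
At α=0.1: p ≥ α → fail to reject H₀

reject H₀: no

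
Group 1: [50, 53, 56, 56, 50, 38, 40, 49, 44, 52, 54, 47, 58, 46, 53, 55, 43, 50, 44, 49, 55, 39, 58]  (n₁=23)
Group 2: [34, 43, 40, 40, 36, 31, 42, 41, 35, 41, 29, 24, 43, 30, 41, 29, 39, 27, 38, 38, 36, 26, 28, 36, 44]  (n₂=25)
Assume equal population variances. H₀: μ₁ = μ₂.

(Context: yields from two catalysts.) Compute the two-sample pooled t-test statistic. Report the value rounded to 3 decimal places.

x̄₁=49.522, s₁=6.014, n₁=23
x̄₂=35.640, s₂=6.027, n₂=25
s_p² = [22·6.014² + 24·6.027²]/46 = 36.2500
SE = √(s_p²·(1/23+1/25)) = 1.7396
t = (49.522−35.640)/1.7396 = 7.9800
df = 46

test statistic = 7.980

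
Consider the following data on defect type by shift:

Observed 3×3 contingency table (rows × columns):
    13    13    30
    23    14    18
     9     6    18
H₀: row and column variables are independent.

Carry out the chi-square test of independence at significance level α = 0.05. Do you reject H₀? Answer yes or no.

reject H₀: no

Row totals [56, 55, 33], col totals [45, 33, 66], n=144
χ² = (13−17.50)²/17.50 + (13−12.83)²/12.83 + (30−25.67)²/25.67 + (23−17.19)²/17.19 + (14−12.60)²/12.60 + (18−25.21)²/25.21 + (9−10.31)²/10.31 + (6−7.56)²/7.56 + (18−15.12)²/15.12 = 7.1088
df = 4
p-value (upper-tail) = 0.13025
At α=0.05: p ≥ α → fail to reject H₀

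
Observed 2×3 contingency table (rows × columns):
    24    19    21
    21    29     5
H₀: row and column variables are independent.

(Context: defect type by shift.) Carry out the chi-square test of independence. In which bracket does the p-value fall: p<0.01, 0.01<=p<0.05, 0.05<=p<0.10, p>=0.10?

Row totals [64, 55], col totals [45, 48, 26], n=119
χ² = (24−24.20)²/24.20 + (19−25.82)²/25.82 + (21−13.98)²/13.98 + (21−20.80)²/20.80 + (29−22.18)²/22.18 + (5−12.02)²/12.02 = 11.5147
df = 2
p-value (upper-tail) = 0.00316
→ bracket: p<0.01

p-value bracket: p<0.01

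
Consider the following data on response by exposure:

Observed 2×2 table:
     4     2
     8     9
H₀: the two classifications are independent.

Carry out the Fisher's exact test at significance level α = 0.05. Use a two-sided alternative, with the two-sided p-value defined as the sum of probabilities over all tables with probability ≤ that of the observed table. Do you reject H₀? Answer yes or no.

Margins: r₁=6, r₂=17, c₁=12, c₂=11, n=23
p_obs = C(6,4)·C(17,8)/C(23,12); sum pmf over tables with pmf ≤ p_obs
p-value (two-sided) = 0.64041
At α=0.05: p ≥ α → fail to reject H₀

reject H₀: no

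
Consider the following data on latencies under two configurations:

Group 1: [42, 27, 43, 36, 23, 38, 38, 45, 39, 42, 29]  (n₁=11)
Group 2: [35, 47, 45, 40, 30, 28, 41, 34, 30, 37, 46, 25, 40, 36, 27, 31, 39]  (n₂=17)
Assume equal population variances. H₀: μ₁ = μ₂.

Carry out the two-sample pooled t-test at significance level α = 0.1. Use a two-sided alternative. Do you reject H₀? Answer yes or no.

x̄₁=36.545, s₁=7.174, n₁=11
x̄₂=35.941, s₂=6.787, n₂=17
s_p² = [10·7.174² + 16·6.787²]/26 = 48.1411
SE = √(s_p²·(1/11+1/17)) = 2.6848
t = (36.545−35.941)/2.6848 = 0.2251
df = 26
p-value (two-sided) = 0.82368
At α=0.1: p ≥ α → fail to reject H₀

reject H₀: no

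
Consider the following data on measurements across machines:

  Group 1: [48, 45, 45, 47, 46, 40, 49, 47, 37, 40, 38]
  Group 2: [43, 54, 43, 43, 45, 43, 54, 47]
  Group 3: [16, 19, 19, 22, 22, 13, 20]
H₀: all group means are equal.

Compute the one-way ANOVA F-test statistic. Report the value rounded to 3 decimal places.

test statistic = 99.902

Group means [43.82, 46.50, 18.71], grand mean 37.885
SSB = Σnᵢ(x̄ᵢ−x̄)² = 3553.589; SSW = ΣΣ(x−x̄ᵢ)² = 409.065
MSB = 3553.589/2 = 1776.7945; MSW = 409.065/23 = 17.7854
F = MSB/MSW = 99.9017
df = (2, 23)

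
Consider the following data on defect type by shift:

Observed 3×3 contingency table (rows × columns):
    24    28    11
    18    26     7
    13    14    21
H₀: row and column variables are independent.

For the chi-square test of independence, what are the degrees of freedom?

df = (r−1)(c−1) = (3−1)·(3−1) = 4

degrees of freedom = 4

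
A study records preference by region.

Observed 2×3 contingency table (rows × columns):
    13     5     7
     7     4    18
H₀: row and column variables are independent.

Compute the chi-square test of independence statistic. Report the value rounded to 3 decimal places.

test statistic = 6.490

Row totals [25, 29], col totals [20, 9, 25], n=54
χ² = (13−9.26)²/9.26 + (5−4.17)²/4.17 + (7−11.57)²/11.57 + (7−10.74)²/10.74 + (4−4.83)²/4.83 + (18−13.43)²/13.43 = 6.4904
df = 2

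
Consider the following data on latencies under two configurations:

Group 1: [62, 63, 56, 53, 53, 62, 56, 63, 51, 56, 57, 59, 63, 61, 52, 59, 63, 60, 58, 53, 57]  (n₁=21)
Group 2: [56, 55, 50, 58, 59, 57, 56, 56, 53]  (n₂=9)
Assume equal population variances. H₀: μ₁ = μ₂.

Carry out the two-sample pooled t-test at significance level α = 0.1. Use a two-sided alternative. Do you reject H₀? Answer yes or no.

x̄₁=57.952, s₁=4.006, n₁=21
x̄₂=55.556, s₂=2.698, n₂=9
s_p² = [20·4.006² + 8·2.698²]/28 = 13.5420
SE = √(s_p²·(1/21+1/9)) = 1.4661
t = (57.952−55.556)/1.4661 = 1.6348
df = 28
p-value (two-sided) = 0.11328
At α=0.1: p ≥ α → fail to reject H₀

reject H₀: no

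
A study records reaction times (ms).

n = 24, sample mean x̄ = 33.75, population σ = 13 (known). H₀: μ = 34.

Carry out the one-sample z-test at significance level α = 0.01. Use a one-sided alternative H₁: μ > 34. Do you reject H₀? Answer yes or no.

reject H₀: no

SE = σ/√n = 13/√24 = 2.6536
z = (x̄−μ₀)/SE = (33.75−34)/2.6536 = -0.0942
p-value (one-sided, H₁ greater) = 0.53753
At α=0.01: p ≥ α → fail to reject H₀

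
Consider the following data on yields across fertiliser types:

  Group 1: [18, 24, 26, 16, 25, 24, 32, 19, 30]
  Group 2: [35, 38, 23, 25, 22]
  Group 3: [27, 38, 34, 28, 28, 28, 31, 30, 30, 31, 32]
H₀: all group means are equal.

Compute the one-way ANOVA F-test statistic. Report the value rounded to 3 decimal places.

Group means [23.78, 28.60, 30.64], grand mean 27.760
SSB = Σnᵢ(x̄ᵢ−x̄)² = 237.259; SSW = ΣΣ(x−x̄ᵢ)² = 549.301
MSB = 237.259/2 = 118.6295; MSW = 549.301/22 = 24.9682
F = MSB/MSW = 4.7512
df = (2, 22)

test statistic = 4.751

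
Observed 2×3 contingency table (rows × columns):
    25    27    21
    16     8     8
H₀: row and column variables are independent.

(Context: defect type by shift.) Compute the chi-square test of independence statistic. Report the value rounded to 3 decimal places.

test statistic = 2.487

Row totals [73, 32], col totals [41, 35, 29], n=105
χ² = (25−28.50)²/28.50 + (27−24.33)²/24.33 + (21−20.16)²/20.16 + (16−12.50)²/12.50 + (8−10.67)²/10.67 + (8−8.84)²/8.84 = 2.4872
df = 2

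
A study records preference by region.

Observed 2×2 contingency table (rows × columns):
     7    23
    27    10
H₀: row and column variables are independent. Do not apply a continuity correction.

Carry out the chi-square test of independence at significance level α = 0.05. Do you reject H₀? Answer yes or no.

reject H₀: yes

Row totals [30, 37], col totals [34, 33], n=67
χ² = (7−15.22)²/15.22 + (23−14.78)²/14.78 + (27−18.78)²/18.78 + (10−18.22)²/18.22 = 16.3329
df = 1
p-value (upper-tail) = 0.00005
At α=0.05: p < α → reject H₀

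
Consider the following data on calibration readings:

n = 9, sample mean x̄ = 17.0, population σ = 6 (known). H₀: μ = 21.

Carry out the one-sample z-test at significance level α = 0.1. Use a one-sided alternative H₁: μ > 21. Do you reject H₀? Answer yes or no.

SE = σ/√n = 6/√9 = 2.0000
z = (x̄−μ₀)/SE = (17.0−21)/2.0000 = -2.0000
p-value (one-sided, H₁ greater) = 0.97725
At α=0.1: p ≥ α → fail to reject H₀

reject H₀: no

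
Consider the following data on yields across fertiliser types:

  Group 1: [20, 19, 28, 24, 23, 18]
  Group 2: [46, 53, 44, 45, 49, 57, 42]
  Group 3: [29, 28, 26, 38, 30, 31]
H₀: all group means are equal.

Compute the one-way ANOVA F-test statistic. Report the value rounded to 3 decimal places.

test statistic = 56.599

Group means [22.00, 48.00, 30.33], grand mean 34.211
SSB = Σnᵢ(x̄ᵢ−x̄)² = 2315.825; SSW = ΣΣ(x−x̄ᵢ)² = 327.333
MSB = 2315.825/2 = 1157.9123; MSW = 327.333/16 = 20.4583
F = MSB/MSW = 56.5986
df = (2, 16)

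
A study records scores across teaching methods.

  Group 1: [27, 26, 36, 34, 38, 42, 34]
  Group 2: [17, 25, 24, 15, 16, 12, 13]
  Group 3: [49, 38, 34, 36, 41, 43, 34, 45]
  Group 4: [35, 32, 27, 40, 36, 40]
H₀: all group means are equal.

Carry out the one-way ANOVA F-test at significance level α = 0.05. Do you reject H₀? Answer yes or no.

Group means [33.86, 17.43, 40.00, 35.00], grand mean 31.750
SSB = Σnᵢ(x̄ᵢ−x̄)² = 2074.679; SSW = ΣΣ(x−x̄ᵢ)² = 686.571
MSB = 2074.679/3 = 691.5595; MSW = 686.571/24 = 28.6071
F = MSB/MSW = 24.1744
df = (3, 24)
p-value (upper-tail) = 0.00000
At α=0.05: p < α → reject H₀

reject H₀: yes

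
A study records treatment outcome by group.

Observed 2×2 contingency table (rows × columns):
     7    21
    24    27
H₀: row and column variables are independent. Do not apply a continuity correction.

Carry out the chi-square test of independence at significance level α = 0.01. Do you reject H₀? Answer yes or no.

reject H₀: no

Row totals [28, 51], col totals [31, 48], n=79
χ² = (7−10.99)²/10.99 + (21−17.01)²/17.01 + (24−20.01)²/20.01 + (27−30.99)²/30.99 = 3.6891
df = 1
p-value (upper-tail) = 0.05477
At α=0.01: p ≥ α → fail to reject H₀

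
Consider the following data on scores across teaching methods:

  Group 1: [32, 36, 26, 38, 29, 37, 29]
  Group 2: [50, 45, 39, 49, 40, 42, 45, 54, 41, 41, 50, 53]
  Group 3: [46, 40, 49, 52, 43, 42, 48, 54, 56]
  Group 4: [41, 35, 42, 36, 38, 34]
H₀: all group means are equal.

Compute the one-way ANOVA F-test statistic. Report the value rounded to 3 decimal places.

test statistic = 16.638

Group means [32.43, 45.75, 47.78, 37.67], grand mean 42.118
SSB = Σnᵢ(x̄ᵢ−x̄)² = 1222.676; SSW = ΣΣ(x−x̄ᵢ)² = 734.853
MSB = 1222.676/3 = 407.5587; MSW = 734.853/30 = 24.4951
F = MSB/MSW = 16.6384
df = (3, 30)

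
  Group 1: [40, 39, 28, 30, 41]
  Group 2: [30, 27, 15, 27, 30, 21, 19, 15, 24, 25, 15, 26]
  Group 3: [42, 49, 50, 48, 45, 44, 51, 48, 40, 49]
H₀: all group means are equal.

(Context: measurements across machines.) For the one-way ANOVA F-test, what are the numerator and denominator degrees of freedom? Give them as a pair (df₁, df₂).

degrees of freedom = [2, 24]

k = 3 groups, N = 27 total
df = (k−1, N−k) = (3−1, 27−3) = (2, 24)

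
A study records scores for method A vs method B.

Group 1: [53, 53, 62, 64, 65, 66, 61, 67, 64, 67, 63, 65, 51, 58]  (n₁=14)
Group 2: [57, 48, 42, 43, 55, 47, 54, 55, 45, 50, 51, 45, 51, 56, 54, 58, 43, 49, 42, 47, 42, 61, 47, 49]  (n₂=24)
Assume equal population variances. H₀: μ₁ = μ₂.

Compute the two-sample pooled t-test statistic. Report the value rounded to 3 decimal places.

x̄₁=61.357, s₁=5.458, n₁=14
x̄₂=49.625, s₂=5.609, n₂=24
s_p² = [13·5.458² + 23·5.609²]/36 = 30.8566
SE = √(s_p²·(1/14+1/24)) = 1.8681
t = (61.357−49.625)/1.8681 = 6.2803
df = 36

test statistic = 6.280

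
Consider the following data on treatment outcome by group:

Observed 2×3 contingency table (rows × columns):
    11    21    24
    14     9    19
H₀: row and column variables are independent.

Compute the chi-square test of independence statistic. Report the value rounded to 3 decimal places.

Row totals [56, 42], col totals [25, 30, 43], n=98
χ² = (11−14.29)²/14.29 + (21−17.14)²/17.14 + (24−24.57)²/24.57 + (14−10.71)²/10.71 + (9−12.86)²/12.86 + (19−18.43)²/18.43 = 3.8193
df = 2

test statistic = 3.819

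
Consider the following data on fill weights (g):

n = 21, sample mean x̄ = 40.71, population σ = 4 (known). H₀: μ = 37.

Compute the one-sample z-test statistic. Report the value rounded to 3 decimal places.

test statistic = 4.250

SE = σ/√n = 4/√21 = 0.8729
z = (x̄−μ₀)/SE = (40.71−37)/0.8729 = 4.2503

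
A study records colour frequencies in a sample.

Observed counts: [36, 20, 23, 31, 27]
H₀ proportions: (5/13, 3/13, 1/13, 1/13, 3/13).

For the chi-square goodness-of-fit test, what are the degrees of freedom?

df = k − 1 = 5 − 1 = 4

degrees of freedom = 4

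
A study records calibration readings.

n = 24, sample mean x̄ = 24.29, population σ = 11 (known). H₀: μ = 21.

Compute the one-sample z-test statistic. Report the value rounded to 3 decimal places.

test statistic = 1.465

SE = σ/√n = 11/√24 = 2.2454
z = (x̄−μ₀)/SE = (24.29−21)/2.2454 = 1.4652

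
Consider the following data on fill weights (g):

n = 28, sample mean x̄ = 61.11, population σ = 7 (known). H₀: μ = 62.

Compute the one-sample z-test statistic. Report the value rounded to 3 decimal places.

SE = σ/√n = 7/√28 = 1.3229
z = (x̄−μ₀)/SE = (61.11−62)/1.3229 = -0.6728

test statistic = -0.673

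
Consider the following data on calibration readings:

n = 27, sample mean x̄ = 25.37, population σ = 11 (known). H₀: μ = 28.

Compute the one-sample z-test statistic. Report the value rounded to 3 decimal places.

SE = σ/√n = 11/√27 = 2.1170
z = (x̄−μ₀)/SE = (25.37−28)/2.1170 = -1.2424

test statistic = -1.242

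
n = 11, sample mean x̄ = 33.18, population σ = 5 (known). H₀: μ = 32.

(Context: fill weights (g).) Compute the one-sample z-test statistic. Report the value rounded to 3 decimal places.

test statistic = 0.783

SE = σ/√n = 5/√11 = 1.5076
z = (x̄−μ₀)/SE = (33.18−32)/1.5076 = 0.7827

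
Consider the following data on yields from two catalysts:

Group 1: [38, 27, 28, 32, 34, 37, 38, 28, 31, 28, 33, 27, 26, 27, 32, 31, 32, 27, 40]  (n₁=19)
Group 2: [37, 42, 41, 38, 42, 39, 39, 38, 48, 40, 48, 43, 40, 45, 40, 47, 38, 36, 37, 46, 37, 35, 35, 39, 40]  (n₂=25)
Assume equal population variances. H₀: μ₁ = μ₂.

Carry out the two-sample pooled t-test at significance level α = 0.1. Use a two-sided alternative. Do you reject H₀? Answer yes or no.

reject H₀: yes

x̄₁=31.368, s₁=4.374, n₁=19
x̄₂=40.400, s₂=3.873, n₂=25
s_p² = [18·4.374² + 24·3.873²]/42 = 16.7719
SE = √(s_p²·(1/19+1/25)) = 1.2464
t = (31.368−40.400)/1.2464 = -7.2459
df = 42
p-value (two-sided) = 0.00000
At α=0.1: p < α → reject H₀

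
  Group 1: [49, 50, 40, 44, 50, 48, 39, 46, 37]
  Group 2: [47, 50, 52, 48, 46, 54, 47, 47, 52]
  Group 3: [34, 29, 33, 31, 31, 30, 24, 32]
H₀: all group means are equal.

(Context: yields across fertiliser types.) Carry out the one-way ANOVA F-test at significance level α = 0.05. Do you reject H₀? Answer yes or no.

reject H₀: yes

Group means [44.78, 49.22, 30.50], grand mean 41.923
SSB = Σnᵢ(x̄ᵢ−x̄)² = 1596.735; SSW = ΣΣ(x−x̄ᵢ)² = 333.111
MSB = 1596.735/2 = 798.3675; MSW = 333.111/23 = 14.4831
F = MSB/MSW = 55.1241
df = (2, 23)
p-value (upper-tail) = 0.00000
At α=0.05: p < α → reject H₀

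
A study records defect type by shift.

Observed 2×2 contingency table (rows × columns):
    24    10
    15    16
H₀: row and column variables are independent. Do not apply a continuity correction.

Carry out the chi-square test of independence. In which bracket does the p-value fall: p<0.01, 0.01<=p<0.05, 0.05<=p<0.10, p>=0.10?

Row totals [34, 31], col totals [39, 26], n=65
χ² = (24−20.40)²/20.40 + (10−13.60)²/13.60 + (15−18.60)²/18.60 + (16−12.40)²/12.40 = 3.3302
df = 1
p-value (upper-tail) = 0.06802
→ bracket: 0.05<=p<0.10

p-value bracket: 0.05<=p<0.10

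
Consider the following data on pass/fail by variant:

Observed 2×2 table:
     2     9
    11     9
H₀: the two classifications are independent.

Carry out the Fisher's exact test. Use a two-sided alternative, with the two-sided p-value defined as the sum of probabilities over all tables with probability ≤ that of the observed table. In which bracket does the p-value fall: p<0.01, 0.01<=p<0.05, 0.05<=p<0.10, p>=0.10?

Margins: r₁=11, r₂=20, c₁=13, c₂=18, n=31
p_obs = C(11,2)·C(20,11)/C(31,13); sum pmf over tables with pmf ≤ p_obs
p-value (two-sided) = 0.06564
→ bracket: 0.05<=p<0.10

p-value bracket: 0.05<=p<0.10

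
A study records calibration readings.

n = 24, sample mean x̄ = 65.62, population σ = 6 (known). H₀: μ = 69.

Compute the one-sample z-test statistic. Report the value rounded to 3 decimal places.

SE = σ/√n = 6/√24 = 1.2247
z = (x̄−μ₀)/SE = (65.62−69)/1.2247 = -2.7598

test statistic = -2.760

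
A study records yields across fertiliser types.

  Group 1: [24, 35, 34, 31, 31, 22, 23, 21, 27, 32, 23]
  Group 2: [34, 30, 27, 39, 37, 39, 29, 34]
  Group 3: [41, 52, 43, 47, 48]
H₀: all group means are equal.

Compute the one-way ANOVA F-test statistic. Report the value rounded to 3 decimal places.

Group means [27.55, 33.62, 46.20], grand mean 33.458
SSB = Σnᵢ(x̄ᵢ−x̄)² = 1196.556; SSW = ΣΣ(x−x̄ᵢ)² = 491.402
MSB = 1196.556/2 = 598.2780; MSW = 491.402/21 = 23.4001
F = MSB/MSW = 25.5673
df = (2, 21)

test statistic = 25.567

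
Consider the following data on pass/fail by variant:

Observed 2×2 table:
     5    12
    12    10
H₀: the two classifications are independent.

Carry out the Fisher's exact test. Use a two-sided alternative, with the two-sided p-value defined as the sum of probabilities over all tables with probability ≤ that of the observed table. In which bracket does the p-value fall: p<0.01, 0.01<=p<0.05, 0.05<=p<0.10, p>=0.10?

p-value bracket: p>=0.10

Margins: r₁=17, r₂=22, c₁=17, c₂=22, n=39
p_obs = C(17,5)·C(22,12)/C(39,17); sum pmf over tables with pmf ≤ p_obs
p-value (two-sided) = 0.19303
→ bracket: p>=0.10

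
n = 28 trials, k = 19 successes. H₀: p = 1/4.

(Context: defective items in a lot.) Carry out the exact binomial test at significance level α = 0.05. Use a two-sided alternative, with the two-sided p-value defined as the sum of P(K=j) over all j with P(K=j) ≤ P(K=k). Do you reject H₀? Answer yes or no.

reject H₀: yes

Exact binomial: n=28, k=19, p₀=1/4=0.2500
P(X=j) = C(n,j)·p₀^j·(1−p₀)^(n−j); p = Σ P(X=j) over j with P(X=j) ≤ P(X=19)
p-value (two-sided) = 0.00000
At α=0.05: p < α → reject H₀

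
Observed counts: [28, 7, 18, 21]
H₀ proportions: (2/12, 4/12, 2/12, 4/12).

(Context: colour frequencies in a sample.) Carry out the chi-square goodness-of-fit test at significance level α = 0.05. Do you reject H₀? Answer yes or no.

reject H₀: yes

n = 74; E_i = n·p_i = [12.33, 24.67, 12.33, 24.67]
χ² = (28−12.33)²/12.33 + (7−24.67)²/24.67 + (18−12.33)²/12.33 + (21−24.67)²/24.67 = 35.7027
df = 3
p-value (upper-tail) = 0.00000
At α=0.05: p < α → reject H₀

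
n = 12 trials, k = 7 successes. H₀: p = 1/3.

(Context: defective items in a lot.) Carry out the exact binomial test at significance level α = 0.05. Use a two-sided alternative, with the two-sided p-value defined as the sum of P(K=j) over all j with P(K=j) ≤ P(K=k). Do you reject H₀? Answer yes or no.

reject H₀: no

Exact binomial: n=12, k=7, p₀=1/3=0.3333
P(X=j) = C(n,j)·p₀^j·(1−p₀)^(n−j); p = Σ P(X=j) over j with P(X=j) ≤ P(X=7)
p-value (two-sided) = 0.12040
At α=0.05: p ≥ α → fail to reject H₀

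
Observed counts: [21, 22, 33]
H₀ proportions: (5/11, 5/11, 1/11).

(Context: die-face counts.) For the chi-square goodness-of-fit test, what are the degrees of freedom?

degrees of freedom = 2

df = k − 1 = 3 − 1 = 2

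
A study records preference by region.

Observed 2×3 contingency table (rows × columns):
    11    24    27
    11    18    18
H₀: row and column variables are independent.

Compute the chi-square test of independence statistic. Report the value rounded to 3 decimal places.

test statistic = 0.604

Row totals [62, 47], col totals [22, 42, 45], n=109
χ² = (11−12.51)²/12.51 + (24−23.89)²/23.89 + (27−25.60)²/25.60 + (11−9.49)²/9.49 + (18−18.11)²/18.11 + (18−19.40)²/19.40 = 0.6044
df = 2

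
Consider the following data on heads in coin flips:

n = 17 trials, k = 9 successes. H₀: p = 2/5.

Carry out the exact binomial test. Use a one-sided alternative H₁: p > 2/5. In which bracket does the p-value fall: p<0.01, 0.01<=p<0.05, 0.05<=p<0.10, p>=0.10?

Exact binomial: n=17, k=9, p₀=2/5=0.4000
P(X≥9) from Σ C(n,i)·p₀^i·(1−p₀)^(n−i)
p-value (one-sided, H₁ greater) = 0.19894
→ bracket: p>=0.10

p-value bracket: p>=0.10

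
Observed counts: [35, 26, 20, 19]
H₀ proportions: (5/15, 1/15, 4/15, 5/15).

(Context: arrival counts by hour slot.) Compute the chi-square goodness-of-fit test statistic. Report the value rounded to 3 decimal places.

n = 100; E_i = n·p_i = [33.33, 6.67, 26.67, 33.33]
χ² = (35−33.33)²/33.33 + (26−6.67)²/6.67 + (20−26.67)²/26.67 + (19−33.33)²/33.33 = 63.9800
df = 3

test statistic = 63.980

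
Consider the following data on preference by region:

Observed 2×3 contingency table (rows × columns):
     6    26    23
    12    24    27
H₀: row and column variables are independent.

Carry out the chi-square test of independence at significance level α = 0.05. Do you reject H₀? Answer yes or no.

reject H₀: no

Row totals [55, 63], col totals [18, 50, 50], n=118
χ² = (6−8.39)²/8.39 + (26−23.31)²/23.31 + (23−23.31)²/23.31 + (12−9.61)²/9.61 + (24−26.69)²/26.69 + (27−26.69)²/26.69 = 1.8662
df = 2
p-value (upper-tail) = 0.39333
At α=0.05: p ≥ α → fail to reject H₀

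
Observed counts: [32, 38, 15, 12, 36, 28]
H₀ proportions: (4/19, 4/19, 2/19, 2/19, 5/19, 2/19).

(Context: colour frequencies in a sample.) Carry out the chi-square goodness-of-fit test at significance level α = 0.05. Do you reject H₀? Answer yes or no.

reject H₀: no

n = 161; E_i = n·p_i = [33.89, 33.89, 16.95, 16.95, 42.37, 16.95]
χ² = (32−33.89)²/33.89 + (38−33.89)²/33.89 + (15−16.95)²/16.95 + (12−16.95)²/16.95 + (36−42.37)²/42.37 + (28−16.95)²/16.95 = 10.4366
df = 5
p-value (upper-tail) = 0.06377
At α=0.05: p ≥ α → fail to reject H₀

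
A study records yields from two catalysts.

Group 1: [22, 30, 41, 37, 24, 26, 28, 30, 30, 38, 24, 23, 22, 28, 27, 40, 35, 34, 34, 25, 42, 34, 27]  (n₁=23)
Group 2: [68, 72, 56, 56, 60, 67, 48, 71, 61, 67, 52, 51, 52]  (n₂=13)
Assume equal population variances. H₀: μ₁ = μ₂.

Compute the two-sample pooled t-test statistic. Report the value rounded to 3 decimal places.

x̄₁=30.478, s₁=6.259, n₁=23
x̄₂=60.077, s₂=8.231, n₂=13
s_p² = [22·6.259² + 12·8.231²]/34 = 49.2548
SE = √(s_p²·(1/23+1/13)) = 2.4352
t = (30.478−60.077)/2.4352 = -12.1544
df = 34

test statistic = -12.154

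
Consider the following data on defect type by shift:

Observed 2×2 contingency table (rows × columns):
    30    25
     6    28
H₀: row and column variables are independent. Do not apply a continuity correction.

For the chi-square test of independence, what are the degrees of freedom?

df = (r−1)(c−1) = (2−1)·(2−1) = 1

degrees of freedom = 1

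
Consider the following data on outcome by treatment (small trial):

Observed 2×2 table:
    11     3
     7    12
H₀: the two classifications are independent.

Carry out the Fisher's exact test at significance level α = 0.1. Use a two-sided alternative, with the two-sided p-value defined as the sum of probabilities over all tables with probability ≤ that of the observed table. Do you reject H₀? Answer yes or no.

Margins: r₁=14, r₂=19, c₁=18, c₂=15, n=33
p_obs = C(14,11)·C(19,7)/C(33,18); sum pmf over tables with pmf ≤ p_obs
p-value (two-sided) = 0.03290
At α=0.1: p < α → reject H₀

reject H₀: yes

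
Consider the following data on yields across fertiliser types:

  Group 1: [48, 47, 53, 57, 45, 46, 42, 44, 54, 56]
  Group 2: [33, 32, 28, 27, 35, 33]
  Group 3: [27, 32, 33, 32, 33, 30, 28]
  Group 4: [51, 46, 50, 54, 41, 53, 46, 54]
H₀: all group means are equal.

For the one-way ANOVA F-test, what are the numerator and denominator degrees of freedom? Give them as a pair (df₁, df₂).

degrees of freedom = [3, 27]

k = 4 groups, N = 31 total
df = (k−1, N−k) = (4−1, 31−4) = (3, 27)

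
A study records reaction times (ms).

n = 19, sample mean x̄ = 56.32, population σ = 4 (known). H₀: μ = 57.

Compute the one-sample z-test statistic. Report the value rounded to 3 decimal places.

SE = σ/√n = 4/√19 = 0.9177
z = (x̄−μ₀)/SE = (56.32−57)/0.9177 = -0.7410

test statistic = -0.741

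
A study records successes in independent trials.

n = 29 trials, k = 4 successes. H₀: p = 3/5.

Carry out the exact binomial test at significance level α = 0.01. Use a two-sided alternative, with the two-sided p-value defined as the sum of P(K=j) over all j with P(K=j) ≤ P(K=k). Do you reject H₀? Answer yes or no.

Exact binomial: n=29, k=4, p₀=3/5=0.6000
P(X=j) = C(n,j)·p₀^j·(1−p₀)^(n−j); p = Σ P(X=j) over j with P(X=j) ≤ P(X=4)
p-value (two-sided) = 0.00000
At α=0.01: p < α → reject H₀

reject H₀: yes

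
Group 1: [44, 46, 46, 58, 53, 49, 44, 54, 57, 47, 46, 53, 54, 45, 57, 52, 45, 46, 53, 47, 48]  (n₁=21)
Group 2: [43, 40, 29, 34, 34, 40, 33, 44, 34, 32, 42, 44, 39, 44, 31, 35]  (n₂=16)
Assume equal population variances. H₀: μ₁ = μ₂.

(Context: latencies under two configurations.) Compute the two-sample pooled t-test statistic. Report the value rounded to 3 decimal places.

x̄₁=49.714, s₁=4.649, n₁=21
x̄₂=37.375, s₂=5.162, n₂=16
s_p² = [20·4.649² + 15·5.162²]/35 = 23.7724
SE = √(s_p²·(1/21+1/16)) = 1.6180
t = (49.714−37.375)/1.6180 = 7.6264
df = 35

test statistic = 7.626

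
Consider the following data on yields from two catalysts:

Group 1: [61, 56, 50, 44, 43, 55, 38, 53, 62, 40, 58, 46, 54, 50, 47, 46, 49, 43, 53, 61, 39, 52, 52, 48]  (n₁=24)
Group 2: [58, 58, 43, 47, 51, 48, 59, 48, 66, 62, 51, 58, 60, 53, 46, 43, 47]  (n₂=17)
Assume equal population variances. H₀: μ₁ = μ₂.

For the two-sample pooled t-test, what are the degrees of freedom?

df = n₁ + n₂ − 2 = 24 + 17 − 2 = 39

degrees of freedom = 39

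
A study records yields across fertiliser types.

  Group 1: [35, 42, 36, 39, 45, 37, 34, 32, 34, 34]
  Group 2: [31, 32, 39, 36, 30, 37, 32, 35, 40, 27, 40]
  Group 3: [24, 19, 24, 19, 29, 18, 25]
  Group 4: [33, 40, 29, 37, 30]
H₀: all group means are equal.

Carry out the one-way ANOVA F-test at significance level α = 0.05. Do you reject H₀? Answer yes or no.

Group means [36.80, 34.45, 22.57, 33.80], grand mean 32.545
SSB = Σnᵢ(x̄ᵢ−x̄)² = 925.340; SSW = ΣΣ(x−x̄ᵢ)² = 524.842
MSB = 925.340/3 = 308.4468; MSW = 524.842/29 = 18.0980
F = MSB/MSW = 17.0432
df = (3, 29)
p-value (upper-tail) = 0.00000
At α=0.05: p < α → reject H₀

reject H₀: yes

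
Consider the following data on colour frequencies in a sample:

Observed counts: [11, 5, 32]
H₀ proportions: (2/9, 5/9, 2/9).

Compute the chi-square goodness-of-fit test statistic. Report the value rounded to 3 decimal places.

n = 48; E_i = n·p_i = [10.67, 26.67, 10.67]
χ² = (11−10.67)²/10.67 + (5−26.67)²/26.67 + (32−10.67)²/10.67 = 60.2813
df = 2

test statistic = 60.281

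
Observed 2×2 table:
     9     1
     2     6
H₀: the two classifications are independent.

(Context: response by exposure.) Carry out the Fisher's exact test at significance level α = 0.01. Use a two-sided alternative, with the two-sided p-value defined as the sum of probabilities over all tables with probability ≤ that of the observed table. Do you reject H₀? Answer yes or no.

Margins: r₁=10, r₂=8, c₁=11, c₂=7, n=18
p_obs = C(10,9)·C(8,2)/C(18,11); sum pmf over tables with pmf ≤ p_obs
p-value (two-sided) = 0.01282
At α=0.01: p ≥ α → fail to reject H₀

reject H₀: no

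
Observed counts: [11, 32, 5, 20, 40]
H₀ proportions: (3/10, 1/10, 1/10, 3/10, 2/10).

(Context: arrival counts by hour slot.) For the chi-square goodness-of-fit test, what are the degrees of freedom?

degrees of freedom = 4

df = k − 1 = 5 − 1 = 4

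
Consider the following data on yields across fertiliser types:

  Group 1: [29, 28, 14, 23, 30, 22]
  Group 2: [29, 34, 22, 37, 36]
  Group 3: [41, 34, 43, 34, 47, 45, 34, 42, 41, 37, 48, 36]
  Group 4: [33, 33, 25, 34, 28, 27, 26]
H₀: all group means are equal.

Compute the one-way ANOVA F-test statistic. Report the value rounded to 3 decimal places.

test statistic = 14.315

Group means [24.33, 31.60, 40.17, 29.43], grand mean 33.067
SSB = Σnᵢ(x̄ᵢ−x̄)² = 1165.952; SSW = ΣΣ(x−x̄ᵢ)² = 705.914
MSB = 1165.952/3 = 388.6508; MSW = 705.914/26 = 27.1505
F = MSB/MSW = 14.3147
df = (3, 26)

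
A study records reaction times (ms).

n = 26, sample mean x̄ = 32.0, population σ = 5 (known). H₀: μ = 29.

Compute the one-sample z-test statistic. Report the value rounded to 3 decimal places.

SE = σ/√n = 5/√26 = 0.9806
z = (x̄−μ₀)/SE = (32.0−29)/0.9806 = 3.0594

test statistic = 3.059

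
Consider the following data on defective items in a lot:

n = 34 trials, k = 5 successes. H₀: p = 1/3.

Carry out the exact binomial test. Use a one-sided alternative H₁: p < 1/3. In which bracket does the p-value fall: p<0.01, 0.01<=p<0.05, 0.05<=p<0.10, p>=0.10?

Exact binomial: n=34, k=5, p₀=1/3=0.3333
P(X≤5) from Σ C(n,i)·p₀^i·(1−p₀)^(n−i)
p-value (one-sided, H₁ less) = 0.01288
→ bracket: 0.01<=p<0.05

p-value bracket: 0.01<=p<0.05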